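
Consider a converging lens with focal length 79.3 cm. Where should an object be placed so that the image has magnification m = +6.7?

67.5 cm

m = −d_i/d_o ⇒ d_i = −m·d_o.
1/f = 1/d_o + 1/d_i = 1/d_o − 1/(m·d_o) = (1 − 1/m)/d_o, so d_o = f(1 − 1/m) = (79.30)(1 − 1/(+6.7)) = 67.5 cm.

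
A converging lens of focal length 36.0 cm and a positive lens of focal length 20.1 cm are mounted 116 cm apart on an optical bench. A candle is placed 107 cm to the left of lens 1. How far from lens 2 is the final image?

Lens 1: 1/d_i1 = 1/f₁ − 1/d_o1 = 1/(36.0) − 1/(107) = 0.01843, so d_i1 = 54.25 cm.
The intermediate image is 54.25 cm to the right of lens 1, which is 116 − (54.25) = 61.75 cm to the left of lens 2, so d_o2 = +61.75 cm.
Lens 2: 1/d_i2 = 1/f₂ − 1/d_o2 = 1/(20.1) − 1/(61.75) = 0.03356, so d_i2 = 29.8 cm.
The final image is real, 29.8 cm to the right of lens 2 (overall magnification ≈ 0.24).

29.8 cm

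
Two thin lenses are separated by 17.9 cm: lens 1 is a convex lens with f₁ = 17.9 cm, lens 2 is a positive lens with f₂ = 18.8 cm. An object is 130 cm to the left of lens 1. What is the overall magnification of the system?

Lens 1: 1/d_i1 = 1/(17.9) − 1/(130) = 0.04817, so d_i1 = 20.76 cm; m₁ = −d_i1/d_o1 = -0.1597.
d_o2 = 17.9 − (20.76) = -2.860 cm (virtual object).
Lens 2: 1/d_i2 = 1/(18.8) − 1/(-2.860) = 0.4028, so d_i2 = 2.482 cm; m₂ = −d_i2/d_o2 = +0.8680.
m = m₁·m₂ = (-0.1597)(+0.8680) = -0.139.

m = -0.139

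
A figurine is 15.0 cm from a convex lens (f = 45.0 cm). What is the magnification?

m = +1.50

1/d_i = 1/f − 1/d_o = 1/(45.00) − 1/(15.0) = -0.04444, so d_i = -22.50 cm.
m = −d_i/d_o = −(-22.50)/(15.0) = +1.50.
The image is virtual, upright and enlarged, on the same side as the object.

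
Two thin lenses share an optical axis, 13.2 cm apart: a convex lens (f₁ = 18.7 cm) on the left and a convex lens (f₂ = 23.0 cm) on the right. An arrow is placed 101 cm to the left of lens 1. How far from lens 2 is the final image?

6.85 cm

Lens 1: 1/d_i1 = 1/f₁ − 1/d_o1 = 1/(18.7) − 1/(101) = 0.04357, so d_i1 = 22.95 cm.
The intermediate image is 22.95 cm to the right of lens 1, which lies 9.750 cm to the right of lens 2 — a virtual object — so d_o2 = −9.750 cm.
Lens 2: 1/d_i2 = 1/f₂ − 1/d_o2 = 1/(23.0) − 1/(-9.750) = 0.1460, so d_i2 = 6.85 cm.
The final image is real, 6.85 cm to the right of lens 2 (overall magnification ≈ -0.16).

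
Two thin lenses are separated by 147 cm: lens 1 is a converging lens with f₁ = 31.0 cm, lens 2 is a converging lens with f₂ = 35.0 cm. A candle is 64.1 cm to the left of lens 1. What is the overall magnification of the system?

m = +0.631

Lens 1: 1/d_i1 = 1/(31.0) − 1/(64.1) = 0.01666, so d_i1 = 60.03 cm; m₁ = −d_i1/d_o1 = -0.9365.
d_o2 = 147 − (60.03) = 86.97 cm.
Lens 2: 1/d_i2 = 1/(35.0) − 1/(86.97) = 0.01707, so d_i2 = 58.57 cm; m₂ = −d_i2/d_o2 = -0.6735.
m = m₁·m₂ = (-0.9365)(-0.6735) = +0.631.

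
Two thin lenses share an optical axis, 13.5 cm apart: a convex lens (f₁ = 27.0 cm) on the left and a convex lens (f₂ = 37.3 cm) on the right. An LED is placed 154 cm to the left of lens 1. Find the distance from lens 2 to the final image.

12.7 cm

Lens 1: 1/d_i1 = 1/f₁ − 1/d_o1 = 1/(27.0) − 1/(154) = 0.03054, so d_i1 = 32.74 cm.
The intermediate image is 32.74 cm to the right of lens 1, which lies 19.24 cm to the right of lens 2 — a virtual object — so d_o2 = −19.24 cm.
Lens 2: 1/d_i2 = 1/f₂ − 1/d_o2 = 1/(37.3) − 1/(-19.24) = 0.07878, so d_i2 = 12.7 cm.
The final image is real, 12.7 cm to the right of lens 2 (overall magnification ≈ -0.14).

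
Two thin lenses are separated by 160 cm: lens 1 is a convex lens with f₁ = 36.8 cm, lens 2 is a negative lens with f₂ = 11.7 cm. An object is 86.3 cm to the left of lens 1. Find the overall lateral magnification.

Lens 1: 1/d_i1 = 1/(36.8) − 1/(86.3) = 0.01559, so d_i1 = 64.16 cm; m₁ = −d_i1/d_o1 = -0.7435.
d_o2 = 160 − (64.16) = 95.84 cm.
f₂ = −11.7 cm (diverging).
Lens 2: 1/d_i2 = 1/(-11.7) − 1/(95.84) = -0.09590, so d_i2 = -10.43 cm; m₂ = −d_i2/d_o2 = +0.1088.
m = m₁·m₂ = (-0.7435)(+0.1088) = -0.0809.

m = -0.0809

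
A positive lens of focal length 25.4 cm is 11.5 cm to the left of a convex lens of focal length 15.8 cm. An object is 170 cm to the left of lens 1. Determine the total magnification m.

m = -0.0812

Lens 1: 1/d_i1 = 1/(25.4) − 1/(170) = 0.03349, so d_i1 = 29.86 cm; m₁ = −d_i1/d_o1 = -0.1756.
d_o2 = 11.5 − (29.86) = -18.36 cm (virtual object).
Lens 2: 1/d_i2 = 1/(15.8) − 1/(-18.36) = 0.1178, so d_i2 = 8.492 cm; m₂ = −d_i2/d_o2 = +0.4625.
m = m₁·m₂ = (-0.1756)(+0.4625) = -0.0812.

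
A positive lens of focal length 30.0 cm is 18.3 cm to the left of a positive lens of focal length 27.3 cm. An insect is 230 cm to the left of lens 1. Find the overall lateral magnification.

m = -0.0941

Lens 1: 1/d_i1 = 1/(30.0) − 1/(230) = 0.02899, so d_i1 = 34.50 cm; m₁ = −d_i1/d_o1 = -0.1500.
d_o2 = 18.3 − (34.50) = -16.20 cm (virtual object).
Lens 2: 1/d_i2 = 1/(27.3) − 1/(-16.20) = 0.09836, so d_i2 = 10.17 cm; m₂ = −d_i2/d_o2 = +0.6276.
m = m₁·m₂ = (-0.1500)(+0.6276) = -0.0941.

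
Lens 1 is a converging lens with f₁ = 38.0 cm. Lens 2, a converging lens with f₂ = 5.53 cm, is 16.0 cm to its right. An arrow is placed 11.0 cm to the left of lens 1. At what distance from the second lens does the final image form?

Lens 1: 1/d_i1 = 1/f₁ − 1/d_o1 = 1/(38.0) − 1/(11.0) = -0.06459, so d_i1 = -15.48 cm.
The intermediate image is 15.48 cm to the left of lens 1 (virtual), which is 16.0 − (-15.48) = 31.48 cm to the left of lens 2, so d_o2 = +31.48 cm.
Lens 2: 1/d_i2 = 1/f₂ − 1/d_o2 = 1/(5.53) − 1/(31.48) = 0.1491, so d_i2 = 6.71 cm.
The final image is real, 6.71 cm to the right of lens 2 (overall magnification ≈ -0.30).

6.71 cm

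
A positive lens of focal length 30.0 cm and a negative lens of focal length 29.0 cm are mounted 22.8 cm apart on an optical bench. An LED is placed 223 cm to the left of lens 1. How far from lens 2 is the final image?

Lens 1: 1/d_i1 = 1/f₁ − 1/d_o1 = 1/(30.0) − 1/(223) = 0.02885, so d_i1 = 34.66 cm.
The intermediate image is 34.66 cm to the right of lens 1, which lies 11.86 cm to the right of lens 2 — a virtual object — so d_o2 = −11.86 cm.
Lens 2 is diverging, so f₂ = −29.0 cm.
Lens 2: 1/d_i2 = 1/f₂ − 1/d_o2 = 1/(-29.0) − 1/(-11.86) = 0.04983, so d_i2 = 20.1 cm.
The final image is real, 20.1 cm to the right of lens 2 (overall magnification ≈ -0.26).

20.1 cm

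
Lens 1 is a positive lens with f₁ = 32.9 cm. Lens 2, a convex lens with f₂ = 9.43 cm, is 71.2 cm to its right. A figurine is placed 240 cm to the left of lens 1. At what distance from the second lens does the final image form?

Lens 1: 1/d_i1 = 1/f₁ − 1/d_o1 = 1/(32.9) − 1/(240) = 0.02623, so d_i1 = 38.13 cm.
The intermediate image is 38.13 cm to the right of lens 1, which is 71.2 − (38.13) = 33.07 cm to the left of lens 2, so d_o2 = +33.07 cm.
Lens 2: 1/d_i2 = 1/f₂ − 1/d_o2 = 1/(9.43) − 1/(33.07) = 0.07581, so d_i2 = 13.2 cm.
The final image is real, 13.2 cm to the right of lens 2 (overall magnification ≈ 0.063).

13.2 cm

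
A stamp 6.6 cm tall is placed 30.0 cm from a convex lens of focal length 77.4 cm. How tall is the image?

10.8 cm

1/d_i = 1/f − 1/d_o = 1/(77.40) − 1/(30.0) = -0.02041, so d_i = -48.99 cm.
m = −d_i/d_o = +1.633.
|h_i| = |m|·h_o = 1.633 × 6.6 = 10.8 cm. The image is virtual, upright and enlarged, on the same side as the object.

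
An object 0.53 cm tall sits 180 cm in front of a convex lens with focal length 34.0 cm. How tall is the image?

0.123 cm

1/d_i = 1/f − 1/d_o = 1/(34.00) − 1/(180) = 0.02386, so d_i = 41.92 cm.
m = −d_i/d_o = -0.2329.
|h_i| = |m|·h_o = 0.2329 × 0.53 = 0.123 cm. The image is real, inverted and reduced, on the far side of the lens.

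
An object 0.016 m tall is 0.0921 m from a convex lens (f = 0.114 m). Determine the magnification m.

1/d_i = 1/f − 1/d_o = 1/(0.1140) − 1/(0.0921) = -2.086, so d_i = -0.4794 m.
m = −d_i/d_o = −(-0.4794)/(0.0921) = +5.21.
The image is virtual, upright and enlarged, on the same side as the object.

m = +5.21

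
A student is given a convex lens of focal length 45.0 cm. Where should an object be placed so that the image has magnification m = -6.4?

m = −d_i/d_o ⇒ d_i = −m·d_o.
1/f = 1/d_o + 1/d_i = 1/d_o − 1/(m·d_o) = (1 − 1/m)/d_o, so d_o = f(1 − 1/m) = (45.00)(1 − 1/(-6.4)) = 52.0 cm.

52.0 cm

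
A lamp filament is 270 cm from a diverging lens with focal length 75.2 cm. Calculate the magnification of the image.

m = +0.218

For a diverging lens, f = -75.2 cm.
1/d_i = 1/f − 1/d_o = 1/(-75.20) − 1/(270) = -0.01700, so d_i = -58.82 cm.
m = −d_i/d_o = −(-58.82)/(270) = +0.218.
The image is virtual, upright and reduced, on the same side as the object.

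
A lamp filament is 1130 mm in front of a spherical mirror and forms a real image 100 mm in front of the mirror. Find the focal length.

f = 91.9 mm (concave)

Real image ⇒ d_i = +100 mm.
1/f = 1/d_o + 1/d_i = 1/(1130) + 1/(100) = 0.01088, so f = 91.9 mm.
Since f is positive, the spherical mirror is concave.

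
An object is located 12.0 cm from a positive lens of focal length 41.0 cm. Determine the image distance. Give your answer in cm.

17.0 cm

Lens equation: 1/q = 1/f − 1/p = 1/(41.00) − 1/(12.0) = 0.02439 − 0.08333 = -0.05894, so q = -17.0 cm.
The image is virtual, upright and enlarged, on the same side as the object.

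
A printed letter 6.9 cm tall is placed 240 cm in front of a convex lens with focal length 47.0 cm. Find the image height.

1.68 cm

1/d_i = 1/f − 1/d_o = 1/(47.00) − 1/(240) = 0.01711, so d_i = 58.45 cm.
m = −d_i/d_o = -0.2435.
|h_i| = |m|·h_o = 0.2435 × 6.9 = 1.68 cm. The image is real, inverted and reduced, on the far side of the lens.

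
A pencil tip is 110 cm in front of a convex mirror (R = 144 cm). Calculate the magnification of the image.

m = +0.396

f = R/2 = 144/2 = 72.00 cm; for a convex mirror, f = -72.00 cm.
1/d_i = 1/f − 1/d_o = 1/(-72.00) − 1/(110) = -0.02298, so d_i = -43.52 cm.
m = −d_i/d_o = −(-43.52)/(110) = +0.396.
The image is virtual, upright and reduced, behind the mirror.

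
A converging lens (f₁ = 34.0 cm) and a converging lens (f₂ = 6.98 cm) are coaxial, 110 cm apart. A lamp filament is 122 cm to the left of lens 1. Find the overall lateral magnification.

m = +0.0483

Lens 1: 1/d_i1 = 1/(34.0) − 1/(122) = 0.02122, so d_i1 = 47.14 cm; m₁ = −d_i1/d_o1 = -0.3864.
d_o2 = 110 − (47.14) = 62.86 cm.
Lens 2: 1/d_i2 = 1/(6.98) − 1/(62.86) = 0.1274, so d_i2 = 7.852 cm; m₂ = −d_i2/d_o2 = -0.1249.
m = m₁·m₂ = (-0.3864)(-0.1249) = +0.0483.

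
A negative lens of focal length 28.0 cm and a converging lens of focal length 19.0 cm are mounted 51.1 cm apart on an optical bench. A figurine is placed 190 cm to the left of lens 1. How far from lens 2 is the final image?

Lens 1 is diverging, so f₁ = −28.0 cm.
Lens 1: 1/d_i1 = 1/f₁ − 1/d_o1 = 1/(-28.0) − 1/(190) = -0.04098, so d_i1 = -24.40 cm.
The intermediate image is 24.40 cm to the left of lens 1 (virtual), which is 51.1 − (-24.40) = 75.50 cm to the left of lens 2, so d_o2 = +75.50 cm.
Lens 2: 1/d_i2 = 1/f₂ − 1/d_o2 = 1/(19.0) − 1/(75.50) = 0.03939, so d_i2 = 25.4 cm.
The final image is real, 25.4 cm to the right of lens 2 (overall magnification ≈ -0.043).

25.4 cm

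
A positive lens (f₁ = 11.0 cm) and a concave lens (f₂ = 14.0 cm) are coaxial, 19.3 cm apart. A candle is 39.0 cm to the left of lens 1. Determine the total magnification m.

m = -0.306

Lens 1: 1/d_i1 = 1/(11.0) − 1/(39.0) = 0.06527, so d_i1 = 15.32 cm; m₁ = −d_i1/d_o1 = -0.3928.
d_o2 = 19.3 − (15.32) = 3.980 cm.
f₂ = −14.0 cm (diverging).
Lens 2: 1/d_i2 = 1/(-14.0) − 1/(3.980) = -0.3227, so d_i2 = -3.099 cm; m₂ = −d_i2/d_o2 = +0.7786.
m = m₁·m₂ = (-0.3928)(+0.7786) = -0.306.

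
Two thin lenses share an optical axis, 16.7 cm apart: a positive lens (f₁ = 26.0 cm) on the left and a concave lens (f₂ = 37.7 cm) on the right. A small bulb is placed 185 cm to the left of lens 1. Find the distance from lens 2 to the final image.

21.2 cm

Lens 1: 1/d_i1 = 1/f₁ − 1/d_o1 = 1/(26.0) − 1/(185) = 0.03306, so d_i1 = 30.25 cm.
The intermediate image is 30.25 cm to the right of lens 1, which lies 13.55 cm to the right of lens 2 — a virtual object — so d_o2 = −13.55 cm.
Lens 2 is diverging, so f₂ = −37.7 cm.
Lens 2: 1/d_i2 = 1/f₂ − 1/d_o2 = 1/(-37.7) − 1/(-13.55) = 0.04728, so d_i2 = 21.2 cm.
The final image is real, 21.2 cm to the right of lens 2 (overall magnification ≈ -0.26).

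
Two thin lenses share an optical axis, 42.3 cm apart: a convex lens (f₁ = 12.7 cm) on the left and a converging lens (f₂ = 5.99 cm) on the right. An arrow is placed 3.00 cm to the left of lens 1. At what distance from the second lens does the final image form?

Lens 1: 1/d_i1 = 1/f₁ − 1/d_o1 = 1/(12.7) − 1/(3.00) = -0.2546, so d_i1 = -3.928 cm.
The intermediate image is 3.928 cm to the left of lens 1 (virtual), which is 42.3 − (-3.928) = 46.23 cm to the left of lens 2, so d_o2 = +46.23 cm.
Lens 2: 1/d_i2 = 1/f₂ − 1/d_o2 = 1/(5.99) − 1/(46.23) = 0.1453, so d_i2 = 6.88 cm.
The final image is real, 6.88 cm to the right of lens 2 (overall magnification ≈ -0.19).

6.88 cm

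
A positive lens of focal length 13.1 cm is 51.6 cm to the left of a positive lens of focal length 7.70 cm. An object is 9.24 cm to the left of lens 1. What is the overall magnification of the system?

m = -0.347

Lens 1: 1/d_i1 = 1/(13.1) − 1/(9.24) = -0.03189, so d_i1 = -31.36 cm; m₁ = −d_i1/d_o1 = +3.394.
d_o2 = 51.6 − (-31.36) = 82.96 cm.
Lens 2: 1/d_i2 = 1/(7.70) − 1/(82.96) = 0.1178, so d_i2 = 8.488 cm; m₂ = −d_i2/d_o2 = -0.1023.
m = m₁·m₂ = (+3.394)(-0.1023) = -0.347.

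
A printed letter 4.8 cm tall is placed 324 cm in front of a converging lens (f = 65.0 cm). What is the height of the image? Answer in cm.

1.20 cm

1/d_i = 1/f − 1/d_o = 1/(65.00) − 1/(324) = 0.01230, so d_i = 81.31 cm.
m = −d_i/d_o = -0.2510.
|h_i| = |m|·h_o = 0.2510 × 4.8 = 1.20 cm. The image is real, inverted and reduced, on the far side of the lens.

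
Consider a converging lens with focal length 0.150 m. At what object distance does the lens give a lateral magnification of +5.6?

m = −d_i/d_o ⇒ d_i = −m·d_o.
1/f = 1/d_o + 1/d_i = 1/d_o − 1/(m·d_o) = (1 − 1/m)/d_o, so d_o = f(1 − 1/m) = (0.1500)(1 − 1/(+5.6)) = 0.123 m.

0.123 m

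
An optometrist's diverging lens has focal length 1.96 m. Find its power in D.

For a diverging lens, f = −1.96 m.
P = 1/f = 1/(-1.96 m) = -0.510 D.

P = -0.510 D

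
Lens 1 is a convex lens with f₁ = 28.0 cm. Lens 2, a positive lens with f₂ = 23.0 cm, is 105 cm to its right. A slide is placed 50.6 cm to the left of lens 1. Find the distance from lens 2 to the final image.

50.4 cm

Lens 1: 1/d_i1 = 1/f₁ − 1/d_o1 = 1/(28.0) − 1/(50.6) = 0.01595, so d_i1 = 62.69 cm.
The intermediate image is 62.69 cm to the right of lens 1, which is 105 − (62.69) = 42.31 cm to the left of lens 2, so d_o2 = +42.31 cm.
Lens 2: 1/d_i2 = 1/f₂ − 1/d_o2 = 1/(23.0) − 1/(42.31) = 0.01984, so d_i2 = 50.4 cm.
The final image is real, 50.4 cm to the right of lens 2 (overall magnification ≈ 1.5).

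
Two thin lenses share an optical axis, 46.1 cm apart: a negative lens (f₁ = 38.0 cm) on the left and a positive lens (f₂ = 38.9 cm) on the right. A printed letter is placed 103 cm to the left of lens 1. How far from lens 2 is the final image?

Lens 1 is diverging, so f₁ = −38.0 cm.
Lens 1: 1/d_i1 = 1/f₁ − 1/d_o1 = 1/(-38.0) − 1/(103) = -0.03602, so d_i1 = -27.76 cm.
The intermediate image is 27.76 cm to the left of lens 1 (virtual), which is 46.1 − (-27.76) = 73.86 cm to the left of lens 2, so d_o2 = +73.86 cm.
Lens 2: 1/d_i2 = 1/f₂ − 1/d_o2 = 1/(38.9) − 1/(73.86) = 0.01217, so d_i2 = 82.2 cm.
The final image is real, 82.2 cm to the right of lens 2 (overall magnification ≈ -0.30).

82.2 cm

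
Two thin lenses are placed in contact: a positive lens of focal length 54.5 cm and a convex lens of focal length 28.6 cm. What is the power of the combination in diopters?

P₁ = 1/f₁ = 1/(0.545 m) = +1.835 D; P₂ = 1/f₂ = 1/(0.286 m) = +3.497 D.
For thin lenses in contact, P = P₁ + P₂ = (+1.835) + (+3.497) = +5.33 D.

P = +5.33 D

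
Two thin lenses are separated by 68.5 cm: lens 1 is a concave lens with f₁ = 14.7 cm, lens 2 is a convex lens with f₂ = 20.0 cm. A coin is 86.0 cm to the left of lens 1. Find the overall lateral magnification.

f₁ = −14.7 cm (diverging).
Lens 1: 1/d_i1 = 1/(-14.7) − 1/(86.0) = -0.07966, so d_i1 = -12.55 cm; m₁ = −d_i1/d_o1 = +0.1459.
d_o2 = 68.5 − (-12.55) = 81.05 cm.
Lens 2: 1/d_i2 = 1/(20.0) − 1/(81.05) = 0.03766, so d_i2 = 26.55 cm; m₂ = −d_i2/d_o2 = -0.3276.
m = m₁·m₂ = (+0.1459)(-0.3276) = -0.0478.

m = -0.0478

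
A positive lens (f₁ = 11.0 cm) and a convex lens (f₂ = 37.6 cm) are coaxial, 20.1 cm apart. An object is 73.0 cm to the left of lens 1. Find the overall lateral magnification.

Lens 1: 1/d_i1 = 1/(11.0) − 1/(73.0) = 0.07721, so d_i1 = 12.95 cm; m₁ = −d_i1/d_o1 = -0.1774.
d_o2 = 20.1 − (12.95) = 7.150 cm.
Lens 2: 1/d_i2 = 1/(37.6) − 1/(7.150) = -0.1133, so d_i2 = -8.829 cm; m₂ = −d_i2/d_o2 = +1.235.
m = m₁·m₂ = (-0.1774)(+1.235) = -0.219.

m = -0.219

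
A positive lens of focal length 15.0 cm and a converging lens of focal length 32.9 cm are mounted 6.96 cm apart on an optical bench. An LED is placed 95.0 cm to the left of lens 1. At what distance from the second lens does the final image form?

8.16 cm

Lens 1: 1/d_i1 = 1/f₁ − 1/d_o1 = 1/(15.0) − 1/(95.0) = 0.05614, so d_i1 = 17.81 cm.
The intermediate image is 17.81 cm to the right of lens 1, which lies 10.85 cm to the right of lens 2 — a virtual object — so d_o2 = −10.85 cm.
Lens 2: 1/d_i2 = 1/f₂ − 1/d_o2 = 1/(32.9) − 1/(-10.85) = 0.1226, so d_i2 = 8.16 cm.
The final image is real, 8.16 cm to the right of lens 2 (overall magnification ≈ -0.14).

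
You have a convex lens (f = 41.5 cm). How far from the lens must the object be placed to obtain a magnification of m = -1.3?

73.4 cm

m = −d_i/d_o ⇒ d_i = −m·d_o.
1/f = 1/d_o + 1/d_i = 1/d_o − 1/(m·d_o) = (1 − 1/m)/d_o, so d_o = f(1 − 1/m) = (41.50)(1 − 1/(-1.3)) = 73.4 cm.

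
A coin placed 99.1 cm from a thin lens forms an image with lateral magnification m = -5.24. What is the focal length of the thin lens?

f = 83.2 cm (converging)

m = −d_i/d_o ⇒ d_i = −m·d_o = −(-5.24)·(99.1) = 519.3 cm.
1/f = 1/d_o + 1/d_i = 1/(99.1) + 1/(519.3) = 0.01202, so f = 83.2 cm.
Since f is positive, the thin lens is converging.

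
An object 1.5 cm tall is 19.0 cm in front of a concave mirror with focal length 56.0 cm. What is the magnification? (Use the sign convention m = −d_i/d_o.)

m = +1.51

1/d_i = 1/f − 1/d_o = 1/(56.00) − 1/(19.0) = -0.03477, so d_i = -28.76 cm.
m = −d_i/d_o = −(-28.76)/(19.0) = +1.51.
The image is virtual, upright and enlarged, behind the mirror.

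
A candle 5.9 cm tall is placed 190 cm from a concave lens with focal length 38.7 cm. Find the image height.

0.998 cm

For a concave lens, f = -38.7 cm.
1/d_i = 1/f − 1/d_o = 1/(-38.70) − 1/(190) = -0.03110, so d_i = -32.15 cm.
m = −d_i/d_o = +0.1692.
|h_i| = |m|·h_o = 0.1692 × 5.9 = 0.998 cm. The image is virtual, upright and reduced, on the same side as the object.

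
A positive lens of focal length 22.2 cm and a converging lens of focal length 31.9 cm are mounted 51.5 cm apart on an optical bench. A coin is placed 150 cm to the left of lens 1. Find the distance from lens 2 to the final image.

126 cm

Lens 1: 1/d_i1 = 1/f₁ − 1/d_o1 = 1/(22.2) − 1/(150) = 0.03838, so d_i1 = 26.06 cm.
The intermediate image is 26.06 cm to the right of lens 1, which is 51.5 − (26.06) = 25.44 cm to the left of lens 2, so d_o2 = +25.44 cm.
Lens 2: 1/d_i2 = 1/f₂ − 1/d_o2 = 1/(31.9) − 1/(25.44) = -0.007960, so d_i2 = -126 cm.
The final image is virtual, 126 cm to the left of lens 2 (overall magnification ≈ -0.86).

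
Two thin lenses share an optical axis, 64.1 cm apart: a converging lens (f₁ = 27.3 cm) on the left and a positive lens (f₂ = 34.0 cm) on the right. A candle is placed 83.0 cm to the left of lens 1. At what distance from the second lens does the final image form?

75.3 cm

Lens 1: 1/d_i1 = 1/f₁ − 1/d_o1 = 1/(27.3) − 1/(83.0) = 0.02458, so d_i1 = 40.68 cm.
The intermediate image is 40.68 cm to the right of lens 1, which is 64.1 − (40.68) = 23.42 cm to the left of lens 2, so d_o2 = +23.42 cm.
Lens 2: 1/d_i2 = 1/f₂ − 1/d_o2 = 1/(34.0) − 1/(23.42) = -0.01329, so d_i2 = -75.3 cm.
The final image is virtual, 75.3 cm to the left of lens 2 (overall magnification ≈ -1.6).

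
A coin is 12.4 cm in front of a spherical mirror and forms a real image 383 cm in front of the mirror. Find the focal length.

Real image ⇒ d_i = +383 cm.
1/f = 1/d_o + 1/d_i = 1/(12.4) + 1/(383) = 0.08326, so f = 12.0 cm.
Since f is positive, the spherical mirror is concave.

f = 12.0 cm (concave)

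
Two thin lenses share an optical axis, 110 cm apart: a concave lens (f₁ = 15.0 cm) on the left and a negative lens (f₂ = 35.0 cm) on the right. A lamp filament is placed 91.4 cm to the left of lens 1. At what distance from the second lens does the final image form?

Lens 1 is diverging, so f₁ = −15.0 cm.
Lens 1: 1/d_i1 = 1/f₁ − 1/d_o1 = 1/(-15.0) − 1/(91.4) = -0.07761, so d_i1 = -12.89 cm.
The intermediate image is 12.89 cm to the left of lens 1 (virtual), which is 110 − (-12.89) = 122.9 cm to the left of lens 2, so d_o2 = +122.9 cm.
Lens 2 is diverging, so f₂ = −35.0 cm.
Lens 2: 1/d_i2 = 1/f₂ − 1/d_o2 = 1/(-35.0) − 1/(122.9) = -0.03671, so d_i2 = -27.2 cm.
The final image is virtual, 27.2 cm to the left of lens 2 (overall magnification ≈ 0.031).

27.2 cm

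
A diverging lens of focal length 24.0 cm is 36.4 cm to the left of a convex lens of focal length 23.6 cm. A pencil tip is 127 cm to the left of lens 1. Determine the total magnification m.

f₁ = −24.0 cm (diverging).
Lens 1: 1/d_i1 = 1/(-24.0) − 1/(127) = -0.04954, so d_i1 = -20.19 cm; m₁ = −d_i1/d_o1 = +0.1590.
d_o2 = 36.4 − (-20.19) = 56.59 cm.
Lens 2: 1/d_i2 = 1/(23.6) − 1/(56.59) = 0.02470, so d_i2 = 40.48 cm; m₂ = −d_i2/d_o2 = -0.7154.
m = m₁·m₂ = (+0.1590)(-0.7154) = -0.114.

m = -0.114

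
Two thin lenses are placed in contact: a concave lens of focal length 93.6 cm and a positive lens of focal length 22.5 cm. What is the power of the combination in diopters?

P₁ = 1/f₁ = 1/(-0.936 m) = -1.068 D; P₂ = 1/f₂ = 1/(0.225 m) = +4.444 D.
For thin lenses in contact, P = P₁ + P₂ = (-1.068) + (+4.444) = +3.38 D.

P = +3.38 D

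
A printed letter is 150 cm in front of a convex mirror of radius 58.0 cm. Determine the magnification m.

m = +0.162

f = R/2 = 58.0/2 = 29.00 cm; for a convex mirror, f = -29.00 cm.
1/d_i = 1/f − 1/d_o = 1/(-29.00) − 1/(150) = -0.04115, so d_i = -24.30 cm.
m = −d_i/d_o = −(-24.30)/(150) = +0.162.
The image is virtual, upright and reduced, behind the mirror.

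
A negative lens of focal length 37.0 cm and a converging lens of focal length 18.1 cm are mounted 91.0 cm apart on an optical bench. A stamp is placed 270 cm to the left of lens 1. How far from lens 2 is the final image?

Lens 1 is diverging, so f₁ = −37.0 cm.
Lens 1: 1/d_i1 = 1/f₁ − 1/d_o1 = 1/(-37.0) − 1/(270) = -0.03073, so d_i1 = -32.54 cm.
The intermediate image is 32.54 cm to the left of lens 1 (virtual), which is 91.0 − (-32.54) = 123.5 cm to the left of lens 2, so d_o2 = +123.5 cm.
Lens 2: 1/d_i2 = 1/f₂ − 1/d_o2 = 1/(18.1) − 1/(123.5) = 0.04715, so d_i2 = 21.2 cm.
The final image is real, 21.2 cm to the right of lens 2 (overall magnification ≈ -0.021).

21.2 cm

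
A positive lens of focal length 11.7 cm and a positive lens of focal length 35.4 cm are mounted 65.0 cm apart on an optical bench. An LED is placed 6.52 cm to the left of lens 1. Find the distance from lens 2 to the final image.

Lens 1: 1/d_i1 = 1/f₁ − 1/d_o1 = 1/(11.7) − 1/(6.52) = -0.06790, so d_i1 = -14.73 cm.
The intermediate image is 14.73 cm to the left of lens 1 (virtual), which is 65.0 − (-14.73) = 79.73 cm to the left of lens 2, so d_o2 = +79.73 cm.
Lens 2: 1/d_i2 = 1/f₂ − 1/d_o2 = 1/(35.4) − 1/(79.73) = 0.01571, so d_i2 = 63.7 cm.
The final image is real, 63.7 cm to the right of lens 2 (overall magnification ≈ -1.8).

63.7 cm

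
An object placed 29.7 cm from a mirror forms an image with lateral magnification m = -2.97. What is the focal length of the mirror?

m = −d_i/d_o ⇒ d_i = −m·d_o = −(-2.97)·(29.7) = 88.21 cm.
1/f = 1/d_o + 1/d_i = 1/(29.7) + 1/(88.21) = 0.04501, so f = 22.2 cm.
Since f is positive, the mirror is concave.

f = 22.2 cm (concave)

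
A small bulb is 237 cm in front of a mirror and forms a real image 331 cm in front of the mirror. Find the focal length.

f = 138 cm (concave)

Real image ⇒ d_i = +331 cm.
1/f = 1/d_o + 1/d_i = 1/(237) + 1/(331) = 0.007241, so f = 138 cm.
Since f is positive, the mirror is concave.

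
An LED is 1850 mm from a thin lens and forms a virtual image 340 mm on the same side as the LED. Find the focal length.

Virtual image ⇒ d_i = −340 mm.
1/f = 1/d_o + 1/d_i = 1/(1850) + 1/(-340) = -0.002401, so f = -417 mm.
Since f is negative, the thin lens is diverging.

f = -417 mm (diverging)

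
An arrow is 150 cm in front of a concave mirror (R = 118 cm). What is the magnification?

m = -0.648

f = R/2 = 118/2 = 59.00 cm.
1/d_i = 1/f − 1/d_o = 1/(59.00) − 1/(150) = 0.01028, so d_i = 97.25 cm.
m = −d_i/d_o = −(97.25)/(150) = -0.648.
The image is real, inverted and reduced, in front of the mirror.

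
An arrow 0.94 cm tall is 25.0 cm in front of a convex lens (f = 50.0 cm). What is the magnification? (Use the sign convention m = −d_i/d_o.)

1/d_i = 1/f − 1/d_o = 1/(50.00) − 1/(25.0) = -0.02000, so d_i = -50.00 cm.
m = −d_i/d_o = −(-50.00)/(25.0) = +2.00.
The image is virtual, upright and enlarged, on the same side as the object.

m = +2.00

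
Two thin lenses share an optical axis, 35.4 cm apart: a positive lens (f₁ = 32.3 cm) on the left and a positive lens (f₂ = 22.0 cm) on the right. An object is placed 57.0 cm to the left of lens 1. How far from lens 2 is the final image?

Lens 1: 1/d_i1 = 1/f₁ − 1/d_o1 = 1/(32.3) − 1/(57.0) = 0.01342, so d_i1 = 74.54 cm.
The intermediate image is 74.54 cm to the right of lens 1, which lies 39.14 cm to the right of lens 2 — a virtual object — so d_o2 = −39.14 cm.
Lens 2: 1/d_i2 = 1/f₂ − 1/d_o2 = 1/(22.0) − 1/(-39.14) = 0.07100, so d_i2 = 14.1 cm.
The final image is real, 14.1 cm to the right of lens 2 (overall magnification ≈ -0.47).

14.1 cm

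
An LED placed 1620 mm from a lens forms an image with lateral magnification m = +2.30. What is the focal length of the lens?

f = 2870 mm (converging)

m = −d_i/d_o ⇒ d_i = −m·d_o = −(+2.30)·(1620) = -3726 mm.
1/f = 1/d_o + 1/d_i = 1/(1620) + 1/(-3726) = 0.0003489, so f = 2870 mm.
Since f is positive, the lens is converging.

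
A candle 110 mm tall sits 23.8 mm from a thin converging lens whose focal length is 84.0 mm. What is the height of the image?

153 mm

1/d_i = 1/f − 1/d_o = 1/(84.00) − 1/(23.8) = -0.03011, so d_i = -33.21 mm.
m = −d_i/d_o = +1.395.
|h_i| = |m|·h_o = 1.395 × 110 = 153 mm. The image is virtual, upright and enlarged, on the same side as the object.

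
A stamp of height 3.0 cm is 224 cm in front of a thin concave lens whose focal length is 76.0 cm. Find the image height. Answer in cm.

0.760 cm

For a concave lens, f = -76.0 cm.
1/d_i = 1/f − 1/d_o = 1/(-76.00) − 1/(224) = -0.01762, so d_i = -56.75 cm.
m = −d_i/d_o = +0.2533.
|h_i| = |m|·h_o = 0.2533 × 3.0 = 0.760 cm. The image is virtual, upright and reduced, on the same side as the object.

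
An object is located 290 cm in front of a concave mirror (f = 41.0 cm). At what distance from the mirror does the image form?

Mirror equation: 1/d_i = 1/f − 1/d_o = 1/(41.00) − 1/(290) = 0.02439 − 0.003448 = 0.02094, so d_i = 47.8 cm.
The image is real, inverted and reduced, in front of the mirror.

47.8 cm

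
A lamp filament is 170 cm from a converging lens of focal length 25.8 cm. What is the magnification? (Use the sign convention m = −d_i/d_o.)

1/d_i = 1/f − 1/d_o = 1/(25.80) − 1/(170) = 0.03288, so d_i = 30.42 cm.
m = −d_i/d_o = −(30.42)/(170) = -0.179.
The image is real, inverted and reduced, on the far side of the lens.

m = -0.179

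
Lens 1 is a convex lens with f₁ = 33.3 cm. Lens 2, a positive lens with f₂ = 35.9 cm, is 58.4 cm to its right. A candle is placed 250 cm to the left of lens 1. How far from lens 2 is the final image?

Lens 1: 1/d_i1 = 1/f₁ − 1/d_o1 = 1/(33.3) − 1/(250) = 0.02603, so d_i1 = 38.42 cm.
The intermediate image is 38.42 cm to the right of lens 1, which is 58.4 − (38.42) = 19.98 cm to the left of lens 2, so d_o2 = +19.98 cm.
Lens 2: 1/d_i2 = 1/f₂ − 1/d_o2 = 1/(35.9) − 1/(19.98) = -0.02219, so d_i2 = -45.1 cm.
The final image is virtual, 45.1 cm to the left of lens 2 (overall magnification ≈ -0.35).

45.1 cm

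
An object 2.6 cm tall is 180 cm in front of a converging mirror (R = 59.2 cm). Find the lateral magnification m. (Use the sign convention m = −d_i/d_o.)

f = R/2 = 59.2/2 = 29.60 cm.
1/d_i = 1/f − 1/d_o = 1/(29.60) − 1/(180) = 0.02823, so d_i = 35.43 cm.
m = −d_i/d_o = −(35.43)/(180) = -0.197.
The image is real, inverted and reduced, in front of the mirror.

m = -0.197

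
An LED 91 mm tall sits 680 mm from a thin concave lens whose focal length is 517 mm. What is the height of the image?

For a concave lens, f = -517 mm.
1/d_i = 1/f − 1/d_o = 1/(-517.0) − 1/(680) = -0.003405, so d_i = -293.7 mm.
m = −d_i/d_o = +0.4319.
|h_i| = |m|·h_o = 0.4319 × 91 = 39.3 mm. The image is virtual, upright and reduced, on the same side as the object.

39.3 mm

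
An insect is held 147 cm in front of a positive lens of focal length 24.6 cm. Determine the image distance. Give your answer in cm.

Thin-lens equation: 1/v = 1/f − 1/u = 1/(24.60) − 1/(147) = 0.04065 − 0.006803 = 0.03385, so v = 29.5 cm.
The image is real, inverted and reduced, on the far side of the lens.

29.5 cm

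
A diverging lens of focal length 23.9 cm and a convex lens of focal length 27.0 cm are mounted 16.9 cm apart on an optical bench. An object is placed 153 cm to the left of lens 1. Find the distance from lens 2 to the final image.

Lens 1 is diverging, so f₁ = −23.9 cm.
Lens 1: 1/d_i1 = 1/f₁ − 1/d_o1 = 1/(-23.9) − 1/(153) = -0.04838, so d_i1 = -20.67 cm.
The intermediate image is 20.67 cm to the left of lens 1 (virtual), which is 16.9 − (-20.67) = 37.57 cm to the left of lens 2, so d_o2 = +37.57 cm.
Lens 2: 1/d_i2 = 1/f₂ − 1/d_o2 = 1/(27.0) − 1/(37.57) = 0.01042, so d_i2 = 96.0 cm.
The final image is real, 96.0 cm to the right of lens 2 (overall magnification ≈ -0.35).

96.0 cm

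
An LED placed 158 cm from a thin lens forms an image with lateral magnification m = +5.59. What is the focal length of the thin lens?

m = −d_i/d_o ⇒ d_i = −m·d_o = −(+5.59)·(158) = -883.2 cm.
1/f = 1/d_o + 1/d_i = 1/(158) + 1/(-883.2) = 0.005197, so f = 192 cm.
Since f is positive, the thin lens is converging.

f = 192 cm (converging)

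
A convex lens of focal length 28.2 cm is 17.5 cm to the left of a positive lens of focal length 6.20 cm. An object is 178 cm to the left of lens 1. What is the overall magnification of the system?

m = -0.0526

Lens 1: 1/d_i1 = 1/(28.2) − 1/(178) = 0.02984, so d_i1 = 33.51 cm; m₁ = −d_i1/d_o1 = -0.1883.
d_o2 = 17.5 − (33.51) = -16.01 cm (virtual object).
Lens 2: 1/d_i2 = 1/(6.20) − 1/(-16.01) = 0.2238, so d_i2 = 4.469 cm; m₂ = −d_i2/d_o2 = +0.2792.
m = m₁·m₂ = (-0.1883)(+0.2792) = -0.0526.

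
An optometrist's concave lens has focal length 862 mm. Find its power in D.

For a concave lens, f = −862 mm.
f = -86.2 cm = -0.862 m.
P = 1/f = 1/(-0.862 m) = -1.16 D.

P = -1.16 D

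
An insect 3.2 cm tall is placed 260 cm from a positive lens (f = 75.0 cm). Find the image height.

1.30 cm

1/d_i = 1/f − 1/d_o = 1/(75.00) − 1/(260) = 0.009487, so d_i = 105.4 cm.
m = −d_i/d_o = -0.4054.
|h_i| = |m|·h_o = 0.4054 × 3.2 = 1.30 cm. The image is real, inverted and reduced, on the far side of the lens.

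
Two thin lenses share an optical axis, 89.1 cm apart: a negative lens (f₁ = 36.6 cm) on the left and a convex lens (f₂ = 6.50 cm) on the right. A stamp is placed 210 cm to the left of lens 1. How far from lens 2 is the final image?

6.87 cm

Lens 1 is diverging, so f₁ = −36.6 cm.
Lens 1: 1/d_i1 = 1/f₁ − 1/d_o1 = 1/(-36.6) − 1/(210) = -0.03208, so d_i1 = -31.17 cm.
The intermediate image is 31.17 cm to the left of lens 1 (virtual), which is 89.1 − (-31.17) = 120.3 cm to the left of lens 2, so d_o2 = +120.3 cm.
Lens 2: 1/d_i2 = 1/f₂ − 1/d_o2 = 1/(6.50) − 1/(120.3) = 0.1455, so d_i2 = 6.87 cm.
The final image is real, 6.87 cm to the right of lens 2 (overall magnification ≈ -0.0085).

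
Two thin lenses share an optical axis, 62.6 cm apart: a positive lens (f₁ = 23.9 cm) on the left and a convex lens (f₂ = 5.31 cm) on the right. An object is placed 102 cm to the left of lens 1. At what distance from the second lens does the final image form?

6.39 cm

Lens 1: 1/d_i1 = 1/f₁ − 1/d_o1 = 1/(23.9) − 1/(102) = 0.03204, so d_i1 = 31.21 cm.
The intermediate image is 31.21 cm to the right of lens 1, which is 62.6 − (31.21) = 31.39 cm to the left of lens 2, so d_o2 = +31.39 cm.
Lens 2: 1/d_i2 = 1/f₂ − 1/d_o2 = 1/(5.31) − 1/(31.39) = 0.1565, so d_i2 = 6.39 cm.
The final image is real, 6.39 cm to the right of lens 2 (overall magnification ≈ 0.062).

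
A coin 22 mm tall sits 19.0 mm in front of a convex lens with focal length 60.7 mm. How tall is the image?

1/d_i = 1/f − 1/d_o = 1/(60.70) − 1/(19.0) = -0.03616, so d_i = -27.66 mm.
m = −d_i/d_o = +1.456.
|h_i| = |m|·h_o = 1.456 × 22 = 32.0 mm. The image is virtual, upright and enlarged, on the same side as the object.

32.0 mm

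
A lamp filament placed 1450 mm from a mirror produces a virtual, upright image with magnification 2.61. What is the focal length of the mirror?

m = −d_i/d_o ⇒ d_i = −m·d_o = −(+2.61)·(1450) = -3784 mm.
1/f = 1/d_o + 1/d_i = 1/(1450) + 1/(-3784) = 0.0004254, so f = 2350 mm.
Since f is positive, the mirror is concave.

f = 2350 mm (concave)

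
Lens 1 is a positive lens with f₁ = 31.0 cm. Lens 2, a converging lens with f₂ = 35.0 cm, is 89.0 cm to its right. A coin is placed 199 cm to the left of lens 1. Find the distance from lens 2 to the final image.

106 cm

Lens 1: 1/d_i1 = 1/f₁ − 1/d_o1 = 1/(31.0) − 1/(199) = 0.02723, so d_i1 = 36.72 cm.
The intermediate image is 36.72 cm to the right of lens 1, which is 89.0 − (36.72) = 52.28 cm to the left of lens 2, so d_o2 = +52.28 cm.
Lens 2: 1/d_i2 = 1/f₂ − 1/d_o2 = 1/(35.0) − 1/(52.28) = 0.009444, so d_i2 = 106 cm.
The final image is real, 106 cm to the right of lens 2 (overall magnification ≈ 0.37).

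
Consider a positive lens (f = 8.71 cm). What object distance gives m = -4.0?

10.9 cm

m = −d_i/d_o ⇒ d_i = −m·d_o.
1/f = 1/d_o + 1/d_i = 1/d_o − 1/(m·d_o) = (1 − 1/m)/d_o, so d_o = f(1 − 1/m) = (8.710)(1 − 1/(-4.0)) = 10.9 cm.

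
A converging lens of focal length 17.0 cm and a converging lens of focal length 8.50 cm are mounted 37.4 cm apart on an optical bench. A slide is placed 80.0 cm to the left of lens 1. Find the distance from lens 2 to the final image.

18.4 cm

Lens 1: 1/d_i1 = 1/f₁ − 1/d_o1 = 1/(17.0) − 1/(80.0) = 0.04632, so d_i1 = 21.59 cm.
The intermediate image is 21.59 cm to the right of lens 1, which is 37.4 − (21.59) = 15.81 cm to the left of lens 2, so d_o2 = +15.81 cm.
Lens 2: 1/d_i2 = 1/f₂ − 1/d_o2 = 1/(8.50) − 1/(15.81) = 0.05440, so d_i2 = 18.4 cm.
The final image is real, 18.4 cm to the right of lens 2 (overall magnification ≈ 0.31).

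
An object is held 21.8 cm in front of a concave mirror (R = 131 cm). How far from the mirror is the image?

32.7 cm

f = R/2 = 131/2 = 65.50 cm.
Mirror equation: 1/q = 1/f − 1/p = 1/(65.50) − 1/(21.8) = 0.01527 − 0.04587 = -0.03060, so q = -32.7 cm.
The image is virtual, upright and enlarged, behind the mirror.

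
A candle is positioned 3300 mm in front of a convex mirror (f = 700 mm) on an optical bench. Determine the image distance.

For a convex mirror, f = -700 mm.
Mirror equation: 1/d_i = 1/f − 1/d_o = 1/(-700.0) − 1/(3300) = -0.001429 − 0.0003030 = -0.001732, so d_i = -578 mm.
The image is virtual, upright and reduced, behind the mirror.

578 mm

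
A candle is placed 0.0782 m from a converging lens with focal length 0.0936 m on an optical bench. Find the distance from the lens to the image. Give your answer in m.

Lens equation: 1/s_i = 1/f − 1/s_o = 1/(0.09360) − 1/(0.0782) = 10.68 − 12.79 = -2.104, so s_i = -0.475 m.
The image is virtual, upright and enlarged, on the same side as the object.

0.475 m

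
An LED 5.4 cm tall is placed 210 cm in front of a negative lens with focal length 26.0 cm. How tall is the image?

For a negative lens, f = -26.0 cm.
1/d_i = 1/f − 1/d_o = 1/(-26.00) − 1/(210) = -0.04322, so d_i = -23.14 cm.
m = −d_i/d_o = +0.1102.
|h_i| = |m|·h_o = 0.1102 × 5.4 = 0.595 cm. The image is virtual, upright and reduced, on the same side as the object.

0.595 cm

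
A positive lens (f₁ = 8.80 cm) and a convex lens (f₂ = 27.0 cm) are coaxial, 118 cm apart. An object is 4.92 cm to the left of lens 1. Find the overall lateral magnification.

Lens 1: 1/d_i1 = 1/(8.80) − 1/(4.92) = -0.08962, so d_i1 = -11.16 cm; m₁ = −d_i1/d_o1 = +2.268.
d_o2 = 118 − (-11.16) = 129.2 cm.
Lens 2: 1/d_i2 = 1/(27.0) − 1/(129.2) = 0.02930, so d_i2 = 34.13 cm; m₂ = −d_i2/d_o2 = -0.2642.
m = m₁·m₂ = (+2.268)(-0.2642) = -0.599.

m = -0.599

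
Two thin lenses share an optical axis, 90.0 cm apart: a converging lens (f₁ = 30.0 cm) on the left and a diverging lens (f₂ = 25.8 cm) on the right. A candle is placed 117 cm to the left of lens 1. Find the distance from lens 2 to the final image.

Lens 1: 1/d_i1 = 1/f₁ − 1/d_o1 = 1/(30.0) − 1/(117) = 0.02479, so d_i1 = 40.34 cm.
The intermediate image is 40.34 cm to the right of lens 1, which is 90.0 − (40.34) = 49.66 cm to the left of lens 2, so d_o2 = +49.66 cm.
Lens 2 is diverging, so f₂ = −25.8 cm.
Lens 2: 1/d_i2 = 1/f₂ − 1/d_o2 = 1/(-25.8) − 1/(49.66) = -0.05890, so d_i2 = -17.0 cm.
The final image is virtual, 17.0 cm to the left of lens 2 (overall magnification ≈ -0.12).

17.0 cm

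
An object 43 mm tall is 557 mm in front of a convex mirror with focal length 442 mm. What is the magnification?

For a convex mirror, f = -442 mm.
1/d_i = 1/f − 1/d_o = 1/(-442.0) − 1/(557) = -0.004058, so d_i = -246.4 mm.
m = −d_i/d_o = −(-246.4)/(557) = +0.442.
The image is virtual, upright and reduced, behind the mirror.

m = +0.442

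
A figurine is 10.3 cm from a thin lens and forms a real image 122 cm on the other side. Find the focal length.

Real image ⇒ d_i = +122 cm.
1/f = 1/d_o + 1/d_i = 1/(10.3) + 1/(122) = 0.1053, so f = 9.50 cm.
Since f is positive, the thin lens is converging.

f = 9.50 cm (converging)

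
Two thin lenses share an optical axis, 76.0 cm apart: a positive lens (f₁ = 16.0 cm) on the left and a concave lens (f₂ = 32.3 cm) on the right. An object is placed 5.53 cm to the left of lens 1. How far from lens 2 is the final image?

Lens 1: 1/d_i1 = 1/f₁ − 1/d_o1 = 1/(16.0) − 1/(5.53) = -0.1183, so d_i1 = -8.451 cm.
The intermediate image is 8.451 cm to the left of lens 1 (virtual), which is 76.0 − (-8.451) = 84.45 cm to the left of lens 2, so d_o2 = +84.45 cm.
Lens 2 is diverging, so f₂ = −32.3 cm.
Lens 2: 1/d_i2 = 1/f₂ − 1/d_o2 = 1/(-32.3) − 1/(84.45) = -0.04280, so d_i2 = -23.4 cm.
The final image is virtual, 23.4 cm to the left of lens 2 (overall magnification ≈ 0.42).

23.4 cm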